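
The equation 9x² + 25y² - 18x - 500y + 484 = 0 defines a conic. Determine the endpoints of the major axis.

(-14, 10) and (16, 10)

9(x² - 2x) + 25(y² - 20y) = -484
9(x - 1)² + 25(y - 10)² = -484 + 9 + 2500 = 2025
Divide through by 2025 to get (x - 1)²/225 + (y - 10)²/81 = 1.
Ellipse, center (1, 10), major axis horizontal; a² = 225, b² = 81.
a = 15. Vertices at (h ± a, k).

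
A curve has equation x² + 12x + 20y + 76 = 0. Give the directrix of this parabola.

Only x is squared. Complete the square in x: (x + 6)² = -20(y + 2).
Vertex (-6, -2); 4p = -20 so p = -5. Opens down.
Directrix is the horizontal line y = k − p = -2 − (-5) = 3.

y = 3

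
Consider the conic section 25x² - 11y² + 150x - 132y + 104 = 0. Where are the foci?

Group the x- and y-terms: 25(x² + 6x) -11(y² + 12y) = -104
Completing the square gives 25(x + 3)² -11(y + 6)² = -104 + 225 - 396 = -275.
Dividing both sides by -275: (y + 6)²/25 - (x + 3)²/11 = 1
Hyperbola, center (-3, -6), transverse axis vertical; a² = 25, b² = 11.
c² = a² + b² = 25 + 11 = 36, so c = 6.
Foci lie on the vertical axis through the center: (h, k ± c).

(-3, -12) and (-3, 0)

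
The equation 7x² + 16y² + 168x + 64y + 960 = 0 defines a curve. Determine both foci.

(-15, -2) and (-9, -2)

Group the x- and y-terms: 7(x² + 24x) + 16(y² + 4y) = -960
7(x + 12)² + 16(y + 2)² = -960 + 1008 + 64 = 112
Divide through by 112 to get (x + 12)²/16 + (y + 2)²/7 = 1.
Ellipse, center (-12, -2), major axis horizontal; a² = 16, b² = 7.
c² = a² - b² = 16 - 7 = 9, so c = 3.
Foci lie on the horizontal axis through the center: (h ± c, k).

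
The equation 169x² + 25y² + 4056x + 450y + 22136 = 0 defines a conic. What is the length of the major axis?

Group: 169(x² + 24x) + 25(y² + 18y) = -22136
Completing the square gives 169(x + 12)² + 25(y + 9)² = -22136 + 24336 + 2025 = 4225.
Divide through by 4225 to get (x + 12)²/25 + (y + 9)²/169 = 1.
Ellipse, center (-12, -9), major axis vertical; a² = 169, b² = 25.
a² = 169 so a = 13; the major axis has length 2a = 26.

26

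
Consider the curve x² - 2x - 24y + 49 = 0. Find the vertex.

(1, 2)

Only x is squared. Complete the square in x: (x - 1)² = 24(y - 2).
Vertex (1, 2); 4p = 24 so p = 6. Opens up.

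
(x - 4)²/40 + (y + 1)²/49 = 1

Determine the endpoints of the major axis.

Center (4, -1). The larger denominator 49 sits under the y-term, so the major axis is vertical; a² = 49, b² = 40.
a = 7. Vertices at (h, k ± a).

(4, -8) and (4, 6)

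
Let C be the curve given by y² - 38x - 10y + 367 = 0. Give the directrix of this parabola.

Only y is squared. Complete the square in y: (y - 5)² = 38(x - 9).
Vertex (9, 5); 4p = 38 so p = 19/2. Opens right.
Directrix is the vertical line x = h − p = 9 − (19/2) = -1/2.

x = -1/2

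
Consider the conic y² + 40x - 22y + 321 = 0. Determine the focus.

(-15, 11)

Only y is squared. Complete the square in y: (y - 11)² = -40(x + 5).
Vertex (-5, 11); 4p = -40 so p = -10. Opens left.
Focus is p units from the vertex along the axis: (h + p, k).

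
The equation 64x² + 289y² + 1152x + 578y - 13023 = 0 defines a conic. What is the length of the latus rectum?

128/17

Group: 64(x² + 18x) + 289(y² + 2y) = 13023
64(x + 9)² + 289(y + 1)² = 13023 + 5184 + 289 = 18496
Dividing both sides by 18496: (x + 9)²/289 + (y + 1)²/64 = 1
Ellipse, center (-9, -1), major axis horizontal; a² = 289, b² = 64.
Latus rectum length = 2b²/a = 2·64/17 = 128/17.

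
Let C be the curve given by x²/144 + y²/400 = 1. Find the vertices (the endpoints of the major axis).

(0, -20) and (0, 20)

Center (0, 0). The larger denominator 400 sits under the y-term, so the major axis is vertical; a² = 400, b² = 144.
a = 20. Vertices at (h, k ± a).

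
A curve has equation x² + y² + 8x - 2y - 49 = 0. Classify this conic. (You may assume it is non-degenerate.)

No xy term. Coefficients of x² and y² are A = 1, C = 1.
A = C (same sign) ⇒ circle.

circle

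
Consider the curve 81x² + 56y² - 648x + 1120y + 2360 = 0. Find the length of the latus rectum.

112/9

81(x² - 8x) + 56(y² + 20y) = -2360
Complete the square in x and y: 81(x - 4)² + 56(y + 10)² = -2360 + 1296 + 5600 = 4536
Dividing both sides by 4536: (x - 4)²/56 + (y + 10)²/81 = 1
Ellipse, center (4, -10), major axis vertical; a² = 81, b² = 56.
Latus rectum length = 2b²/a = 2·56/9 = 112/9.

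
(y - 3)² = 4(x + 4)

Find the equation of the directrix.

x = -5

Vertex (-4, 3); 4p = 4 so p = 1. Opens right.
Directrix is the vertical line x = h − p = -4 − (1) = -5.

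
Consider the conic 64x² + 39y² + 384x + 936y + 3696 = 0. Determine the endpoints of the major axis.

Group: 64(x² + 6x) + 39(y² + 24y) = -3696
Complete the square: 64(x + 3)² + 39(y + 12)² = -3696 + 576 + 5616 = 2496
Divide through by 2496 to get (x + 3)²/39 + (y + 12)²/64 = 1.
Ellipse, center (-3, -12), major axis vertical; a² = 64, b² = 39.
a = 8. Vertices at (h, k ± a).

(-3, -20) and (-3, -4)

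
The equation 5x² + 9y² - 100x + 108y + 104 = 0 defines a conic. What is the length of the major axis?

24

5(x² - 20x) + 9(y² + 12y) = -104
5(x - 10)² + 9(y + 6)² = -104 + 500 + 324 = 720
Dividing both sides by 720: (x - 10)²/144 + (y + 6)²/80 = 1
Ellipse, center (10, -6), major axis horizontal; a² = 144, b² = 80.
a² = 144 so a = 12; the major axis has length 2a = 24.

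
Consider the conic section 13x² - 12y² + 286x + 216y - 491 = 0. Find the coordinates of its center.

Group the x- and y-terms: 13(x² + 22x) -12(y² - 18y) = 491
13(x + 11)² -12(y - 9)² = 491 + 1573 - 972 = 1092
Divide through by 1092 to get (x + 11)²/84 - (y - 9)²/91 = 1.
Hyperbola with center (-11, 9).

(-11, 9)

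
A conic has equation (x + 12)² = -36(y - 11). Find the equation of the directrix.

Vertex (-12, 11); 4p = -36 so p = -9. Opens down.
Directrix is the horizontal line y = k − p = 11 − (-9) = 20.

y = 20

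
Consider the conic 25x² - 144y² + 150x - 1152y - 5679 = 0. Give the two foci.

Rearranging, 25(x² + 6x) -144(y² + 8y) = 5679.
Complete the square in x and y: 25(x + 3)² -144(y + 4)² = 5679 + 225 - 2304 = 3600
Divide through by 3600 to get (x + 3)²/144 - (y + 4)²/25 = 1.
Hyperbola, center (-3, -4), transverse axis horizontal; a² = 144, b² = 25.
c² = a² + b² = 144 + 25 = 169, so c = 13.
Foci lie on the horizontal axis through the center: (h ± c, k).

(-16, -4) and (10, -4)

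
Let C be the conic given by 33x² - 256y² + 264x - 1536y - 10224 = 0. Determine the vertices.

Collect terms: 33(x² + 8x) -256(y² + 6y) = 10224
Completing the square gives 33(x + 4)² -256(y + 3)² = 10224 + 528 - 2304 = 8448.
Dividing both sides by 8448: (x + 4)²/256 - (y + 3)²/33 = 1
Hyperbola, center (-4, -3), transverse axis horizontal; a² = 256, b² = 33.
a = 16. Vertices at (h ± a, k).

(-20, -3) and (12, -3)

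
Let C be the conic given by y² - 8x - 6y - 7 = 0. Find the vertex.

Only y is squared. Complete the square in y: (y - 3)² = 8(x + 2).
Vertex (-2, 3); 4p = 8 so p = 2. Opens right.

(-2, 3)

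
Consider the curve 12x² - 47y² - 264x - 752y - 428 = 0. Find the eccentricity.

12(x² - 22x) -47(y² + 16y) = 428
Complete the square in x and y: 12(x - 11)² -47(y + 8)² = 428 + 1452 - 3008 = -1128
Dividing both sides by -1128: (y + 8)²/24 - (x - 11)²/94 = 1
Hyperbola, center (11, -8), transverse axis vertical; a² = 24, b² = 94.
c² = a² + b² = 118, so c = √118.
e = c/a = √118/2√6 = √177/6.

e = √177/6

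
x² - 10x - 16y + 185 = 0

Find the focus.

(5, 14)

Only x is squared. Complete the square in x: (x - 5)² = 16(y - 10).
Vertex (5, 10); 4p = 16 so p = 4. Opens up.
Focus is p units from the vertex along the axis: (h, k + p).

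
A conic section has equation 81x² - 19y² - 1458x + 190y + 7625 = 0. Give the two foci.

(9, -5) and (9, 15)

Collect terms: 81(x² - 18x) -19(y² - 10y) = -7625
Completing the square gives 81(x - 9)² -19(y - 5)² = -7625 + 6561 - 475 = -1539.
Divide by -1539: (y - 5)²/81 - (x - 9)²/19 = 1
Hyperbola, center (9, 5), transverse axis vertical; a² = 81, b² = 19.
c² = a² + b² = 81 + 19 = 100, so c = 10.
Foci lie on the vertical axis through the center: (h, k ± c).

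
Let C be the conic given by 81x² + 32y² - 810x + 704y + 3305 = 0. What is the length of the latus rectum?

Group the x- and y-terms: 81(x² - 10x) + 32(y² + 22y) = -3305
81(x - 5)² + 32(y + 11)² = -3305 + 2025 + 3872 = 2592
Divide through by 2592 to get (x - 5)²/32 + (y + 11)²/81 = 1.
Ellipse, center (5, -11), major axis vertical; a² = 81, b² = 32.
Latus rectum length = 2b²/a = 2·32/9 = 64/9.

64/9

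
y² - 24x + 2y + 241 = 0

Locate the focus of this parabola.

Only y is squared. Complete the square in y: (y + 1)² = 24(x - 10).
Vertex (10, -1); 4p = 24 so p = 6. Opens right.
Focus is p units from the vertex along the axis: (h + p, k).

(16, -1)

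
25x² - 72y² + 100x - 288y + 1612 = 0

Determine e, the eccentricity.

Group: 25(x² + 4x) -72(y² + 4y) = -1612
25(x + 2)² -72(y + 2)² = -1612 + 100 - 288 = -1800
Divide through by -1800 to get (y + 2)²/25 - (x + 2)²/72 = 1.
Hyperbola, center (-2, -2), transverse axis vertical; a² = 25, b² = 72.
c² = a² + b² = 97, so c = √97.
e = c/a = √97/5.

e = √97/5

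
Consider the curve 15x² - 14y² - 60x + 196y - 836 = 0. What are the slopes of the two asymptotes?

√210/14 and -√210/14

Group the x- and y-terms: 15(x² - 4x) -14(y² - 14y) = 836
Complete the square in x and y: 15(x - 2)² -14(y - 7)² = 836 + 60 - 686 = 210
Divide through by 210 to get (x - 2)²/14 - (y - 7)²/15 = 1.
Hyperbola, center (2, 7), transverse axis horizontal; a² = 14, b² = 15.
For a horizontal hyperbola the asymptotes have slope ±b/a.
Here that is ±√15/√14 = ±√210/14.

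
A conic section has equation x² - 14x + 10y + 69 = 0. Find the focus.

(7, -9/2)

Only x is squared. Complete the square in x: (x - 7)² = -10(y + 2).
Vertex (7, -2); 4p = -10 so p = -5/2. Opens down.
Focus is p units from the vertex along the axis: (h, k + p).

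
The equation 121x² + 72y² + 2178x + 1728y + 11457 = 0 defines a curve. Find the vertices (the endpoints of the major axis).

Group: 121(x² + 18x) + 72(y² + 24y) = -11457
Complete the square: 121(x + 9)² + 72(y + 12)² = -11457 + 9801 + 10368 = 8712
Divide by 8712: (x + 9)²/72 + (y + 12)²/121 = 1
Ellipse, center (-9, -12), major axis vertical; a² = 121, b² = 72.
a = 11. Vertices at (h, k ± a).

(-9, -23) and (-9, -1)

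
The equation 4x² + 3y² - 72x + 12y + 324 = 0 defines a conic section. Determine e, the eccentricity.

e = 1/2

Rearranging, 4(x² - 18x) + 3(y² + 4y) = -324.
4(x - 9)² + 3(y + 2)² = -324 + 324 + 12 = 12
Divide through by 12 to get (x - 9)²/3 + (y + 2)²/4 = 1.
Ellipse, center (9, -2), major axis vertical; a² = 4, b² = 3.
c² = a² - b² = 1, so c = 1.
e = c/a = 1/2.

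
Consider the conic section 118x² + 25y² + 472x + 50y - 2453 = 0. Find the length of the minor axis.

Group: 118(x² + 4x) + 25(y² + 2y) = 2453
Completing the square gives 118(x + 2)² + 25(y + 1)² = 2453 + 472 + 25 = 2950.
Divide through by 2950 to get (x + 2)²/25 + (y + 1)²/118 = 1.
Ellipse, center (-2, -1), major axis vertical; a² = 118, b² = 25.
b² = 25 so b = 5; the minor axis has length 2b = 10.

10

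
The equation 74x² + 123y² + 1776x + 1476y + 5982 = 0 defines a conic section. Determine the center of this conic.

(-12, -6)

Rearranging, 74(x² + 24x) + 123(y² + 12y) = -5982.
Complete the square: 74(x + 12)² + 123(y + 6)² = -5982 + 10656 + 4428 = 9102
Dividing both sides by 9102: (x + 12)²/123 + (y + 6)²/74 = 1
Ellipse with center (-12, -6).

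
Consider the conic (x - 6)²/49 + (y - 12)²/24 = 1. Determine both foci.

Center (6, 12). The larger denominator 49 sits under the x-term, so the major axis is horizontal; a² = 49, b² = 24.
c² = a² - b² = 49 - 24 = 25, so c = 5.
Foci lie on the horizontal axis through the center: (h ± c, k).

(1, 12) and (11, 12)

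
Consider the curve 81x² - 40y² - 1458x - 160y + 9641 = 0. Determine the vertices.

(9, -11) and (9, 7)

81(x² - 18x) -40(y² + 4y) = -9641
Completing the square gives 81(x - 9)² -40(y + 2)² = -9641 + 6561 - 160 = -3240.
Dividing both sides by -3240: (y + 2)²/81 - (x - 9)²/40 = 1
Hyperbola, center (9, -2), transverse axis vertical; a² = 81, b² = 40.
a = 9. Vertices at (h, k ± a).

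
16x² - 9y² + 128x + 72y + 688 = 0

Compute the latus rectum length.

9

Group the x- and y-terms: 16(x² + 8x) -9(y² - 8y) = -688
Completing the square gives 16(x + 4)² -9(y - 4)² = -688 + 256 - 144 = -576.
Divide by -576: (y - 4)²/64 - (x + 4)²/36 = 1
Hyperbola, center (-4, 4), transverse axis vertical; a² = 64, b² = 36.
Latus rectum length = 2b²/a = 2·36/8 = 9.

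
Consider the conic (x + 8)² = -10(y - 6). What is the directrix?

Vertex (-8, 6); 4p = -10 so p = -5/2. Opens down.
Directrix is the horizontal line y = k − p = 6 − (-5/2) = 17/2.

y = 17/2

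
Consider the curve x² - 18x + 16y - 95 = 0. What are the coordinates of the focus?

Only x is squared. Complete the square in x: (x - 9)² = -16(y - 11).
Vertex (9, 11); 4p = -16 so p = -4. Opens down.
Focus is p units from the vertex along the axis: (h, k + p).

(9, 7)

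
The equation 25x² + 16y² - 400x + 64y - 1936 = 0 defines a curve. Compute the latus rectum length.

Rearranging, 25(x² - 16x) + 16(y² + 4y) = 1936.
25(x - 8)² + 16(y + 2)² = 1936 + 1600 + 64 = 3600
Dividing both sides by 3600: (x - 8)²/144 + (y + 2)²/225 = 1
Ellipse, center (8, -2), major axis vertical; a² = 225, b² = 144.
Latus rectum length = 2b²/a = 2·144/15 = 96/5.

96/5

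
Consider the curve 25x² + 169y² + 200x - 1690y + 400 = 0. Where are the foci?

(-16, 5) and (8, 5)

25(x² + 8x) + 169(y² - 10y) = -400
Completing the square gives 25(x + 4)² + 169(y - 5)² = -400 + 400 + 4225 = 4225.
Divide through by 4225 to get (x + 4)²/169 + (y - 5)²/25 = 1.
Ellipse, center (-4, 5), major axis horizontal; a² = 169, b² = 25.
c² = a² - b² = 169 - 25 = 144, so c = 12.
Foci lie on the horizontal axis through the center: (h ± c, k).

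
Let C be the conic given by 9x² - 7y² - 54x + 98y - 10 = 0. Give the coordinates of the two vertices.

(3, 1) and (3, 13)

Group the x- and y-terms: 9(x² - 6x) -7(y² - 14y) = 10
9(x - 3)² -7(y - 7)² = 10 + 81 - 343 = -252
Divide through by -252 to get (y - 7)²/36 - (x - 3)²/28 = 1.
Hyperbola, center (3, 7), transverse axis vertical; a² = 36, b² = 28.
a = 6. Vertices at (h, k ± a).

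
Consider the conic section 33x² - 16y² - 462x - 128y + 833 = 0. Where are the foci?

Group the x- and y-terms: 33(x² - 14x) -16(y² + 8y) = -833
Complete the square in x and y: 33(x - 7)² -16(y + 4)² = -833 + 1617 - 256 = 528
Divide by 528: (x - 7)²/16 - (y + 4)²/33 = 1
Hyperbola, center (7, -4), transverse axis horizontal; a² = 16, b² = 33.
c² = a² + b² = 16 + 33 = 49, so c = 7.
Foci lie on the horizontal axis through the center: (h ± c, k).

(0, -4) and (14, -4)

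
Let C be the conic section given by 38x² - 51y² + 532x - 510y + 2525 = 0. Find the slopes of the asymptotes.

Group the x- and y-terms: 38(x² + 14x) -51(y² + 10y) = -2525
38(x + 7)² -51(y + 5)² = -2525 + 1862 - 1275 = -1938
Divide through by -1938 to get (y + 5)²/38 - (x + 7)²/51 = 1.
Hyperbola, center (-7, -5), transverse axis vertical; a² = 38, b² = 51.
For a vertical hyperbola the asymptotes have slope ±a/b.
Here that is ±√38/√51 = ±√1938/51.

√1938/51 and -√1938/51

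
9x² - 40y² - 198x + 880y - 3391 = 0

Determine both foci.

Rearranging, 9(x² - 22x) -40(y² - 22y) = 3391.
Completing the square gives 9(x - 11)² -40(y - 11)² = 3391 + 1089 - 4840 = -360.
Divide through by -360 to get (y - 11)²/9 - (x - 11)²/40 = 1.
Hyperbola, center (11, 11), transverse axis vertical; a² = 9, b² = 40.
c² = a² + b² = 9 + 40 = 49, so c = 7.
Foci lie on the vertical axis through the center: (h, k ± c).

(11, 4) and (11, 18)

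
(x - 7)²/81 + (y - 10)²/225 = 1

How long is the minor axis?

18

Center (7, 10). The larger denominator 225 sits under the y-term, so the major axis is vertical; a² = 225, b² = 81.
b² = 81 so b = 9; the minor axis has length 2b = 18.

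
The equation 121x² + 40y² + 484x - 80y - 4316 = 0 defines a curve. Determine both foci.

(-2, -8) and (-2, 10)

121(x² + 4x) + 40(y² - 2y) = 4316
121(x + 2)² + 40(y - 1)² = 4316 + 484 + 40 = 4840
Dividing both sides by 4840: (x + 2)²/40 + (y - 1)²/121 = 1
Ellipse, center (-2, 1), major axis vertical; a² = 121, b² = 40.
c² = a² - b² = 121 - 40 = 81, so c = 9.
Foci lie on the vertical axis through the center: (h, k ± c).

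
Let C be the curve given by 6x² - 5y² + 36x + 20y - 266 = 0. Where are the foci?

(-3 - √110, 2) and (-3 + √110, 2)

Group: 6(x² + 6x) -5(y² - 4y) = 266
Complete the square in x and y: 6(x + 3)² -5(y - 2)² = 266 + 54 - 20 = 300
Divide through by 300 to get (x + 3)²/50 - (y - 2)²/60 = 1.
Hyperbola, center (-3, 2), transverse axis horizontal; a² = 50, b² = 60.
c² = a² + b² = 50 + 60 = 110, so c = √110.
Foci lie on the horizontal axis through the center: (h ± c, k).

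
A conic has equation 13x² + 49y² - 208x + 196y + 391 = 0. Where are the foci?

(2, -2) and (14, -2)

Group the x- and y-terms: 13(x² - 16x) + 49(y² + 4y) = -391
Complete the square: 13(x - 8)² + 49(y + 2)² = -391 + 832 + 196 = 637
Divide by 637: (x - 8)²/49 + (y + 2)²/13 = 1
Ellipse, center (8, -2), major axis horizontal; a² = 49, b² = 13.
c² = a² - b² = 49 - 13 = 36, so c = 6.
Foci lie on the horizontal axis through the center: (h ± c, k).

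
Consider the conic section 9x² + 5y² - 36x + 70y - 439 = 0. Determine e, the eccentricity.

Collect terms: 9(x² - 4x) + 5(y² + 14y) = 439
Complete the square: 9(x - 2)² + 5(y + 7)² = 439 + 36 + 245 = 720
Dividing both sides by 720: (x - 2)²/80 + (y + 7)²/144 = 1
Ellipse, center (2, -7), major axis vertical; a² = 144, b² = 80.
c² = a² - b² = 64, so c = 8.
e = c/a = 8/12 = 2/3.

e = 2/3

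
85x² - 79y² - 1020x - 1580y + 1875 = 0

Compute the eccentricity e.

e = 2√3485/85

85(x² - 12x) -79(y² + 20y) = -1875
Completing the square gives 85(x - 6)² -79(y + 10)² = -1875 + 3060 - 7900 = -6715.
Dividing both sides by -6715: (y + 10)²/85 - (x - 6)²/79 = 1
Hyperbola, center (6, -10), transverse axis vertical; a² = 85, b² = 79.
c² = a² + b² = 164, so c = 2√41.
e = c/a = 2√41/√85 = 2√3485/85.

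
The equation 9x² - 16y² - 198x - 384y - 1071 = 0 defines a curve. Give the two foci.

Rearranging, 9(x² - 22x) -16(y² + 24y) = 1071.
Complete the square: 9(x - 11)² -16(y + 12)² = 1071 + 1089 - 2304 = -144
Dividing both sides by -144: (y + 12)²/9 - (x - 11)²/16 = 1
Hyperbola, center (11, -12), transverse axis vertical; a² = 9, b² = 16.
c² = a² + b² = 9 + 16 = 25, so c = 5.
Foci lie on the vertical axis through the center: (h, k ± c).

(11, -17) and (11, -7)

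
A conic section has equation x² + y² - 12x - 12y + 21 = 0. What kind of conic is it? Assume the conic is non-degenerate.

No xy term. Coefficients of x² and y² are A = 1, C = 1.
A = C (same sign) ⇒ circle.

circle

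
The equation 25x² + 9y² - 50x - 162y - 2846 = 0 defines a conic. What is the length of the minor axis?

Rearranging, 25(x² - 2x) + 9(y² - 18y) = 2846.
25(x - 1)² + 9(y - 9)² = 2846 + 25 + 729 = 3600
Divide by 3600: (x - 1)²/144 + (y - 9)²/400 = 1
Ellipse, center (1, 9), major axis vertical; a² = 400, b² = 144.
b² = 144 so b = 12; the minor axis has length 2b = 24.

24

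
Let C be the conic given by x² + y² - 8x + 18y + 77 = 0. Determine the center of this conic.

(4, -9)

(x² - 8x) + (y² + 18y) = -77
Complete the square: (x - 4)² + (y + 9)² = -77 + 16 + 81 = 20
So (x - 4)² + (y + 9)² = 20.
Circle centered at (4, -9) with r² = 20.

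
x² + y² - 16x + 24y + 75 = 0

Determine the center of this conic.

Rearranging, (x² - 16x) + (y² + 24y) = -75.
(x - 8)² + (y + 12)² = -75 + 64 + 144 = 133
So (x - 8)² + (y + 12)² = 133.
Circle centered at (8, -12) with r² = 133.

(8, -12)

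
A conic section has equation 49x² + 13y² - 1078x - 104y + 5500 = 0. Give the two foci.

49(x² - 22x) + 13(y² - 8y) = -5500
49(x - 11)² + 13(y - 4)² = -5500 + 5929 + 208 = 637
Dividing both sides by 637: (x - 11)²/13 + (y - 4)²/49 = 1
Ellipse, center (11, 4), major axis vertical; a² = 49, b² = 13.
c² = a² - b² = 49 - 13 = 36, so c = 6.
Foci lie on the vertical axis through the center: (h, k ± c).

(11, -2) and (11, 10)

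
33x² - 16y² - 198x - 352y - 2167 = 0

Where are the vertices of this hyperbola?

(-1, -11) and (7, -11)

Rearranging, 33(x² - 6x) -16(y² + 22y) = 2167.
33(x - 3)² -16(y + 11)² = 2167 + 297 - 1936 = 528
Dividing both sides by 528: (x - 3)²/16 - (y + 11)²/33 = 1
Hyperbola, center (3, -11), transverse axis horizontal; a² = 16, b² = 33.
a = 4. Vertices at (h ± a, k).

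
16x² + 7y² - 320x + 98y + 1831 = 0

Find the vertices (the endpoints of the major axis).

Group the x- and y-terms: 16(x² - 20x) + 7(y² + 14y) = -1831
16(x - 10)² + 7(y + 7)² = -1831 + 1600 + 343 = 112
Dividing both sides by 112: (x - 10)²/7 + (y + 7)²/16 = 1
Ellipse, center (10, -7), major axis vertical; a² = 16, b² = 7.
a = 4. Vertices at (h, k ± a).

(10, -11) and (10, -3)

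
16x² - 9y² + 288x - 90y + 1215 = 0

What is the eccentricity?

Group: 16(x² + 18x) -9(y² + 10y) = -1215
Complete the square in x and y: 16(x + 9)² -9(y + 5)² = -1215 + 1296 - 225 = -144
Dividing both sides by -144: (y + 5)²/16 - (x + 9)²/9 = 1
Hyperbola, center (-9, -5), transverse axis vertical; a² = 16, b² = 9.
c² = a² + b² = 25, so c = 5.
e = c/a = 5/4.

e = 5/4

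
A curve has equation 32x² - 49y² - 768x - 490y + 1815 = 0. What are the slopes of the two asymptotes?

Group the x- and y-terms: 32(x² - 24x) -49(y² + 10y) = -1815
32(x - 12)² -49(y + 5)² = -1815 + 4608 - 1225 = 1568
Divide by 1568: (x - 12)²/49 - (y + 5)²/32 = 1
Hyperbola, center (12, -5), transverse axis horizontal; a² = 49, b² = 32.
For a horizontal hyperbola the asymptotes have slope ±b/a.
Here that is ±4√2/7.

4√2/7 and -4√2/7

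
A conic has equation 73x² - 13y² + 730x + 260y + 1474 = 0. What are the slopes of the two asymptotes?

√949/13 and -√949/13

73(x² + 10x) -13(y² - 20y) = -1474
Complete the square: 73(x + 5)² -13(y - 10)² = -1474 + 1825 - 1300 = -949
Dividing both sides by -949: (y - 10)²/73 - (x + 5)²/13 = 1
Hyperbola, center (-5, 10), transverse axis vertical; a² = 73, b² = 13.
For a vertical hyperbola the asymptotes have slope ±a/b.
Here that is ±√73/√13 = ±√949/13.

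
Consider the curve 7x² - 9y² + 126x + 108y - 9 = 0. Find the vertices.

7(x² + 18x) -9(y² - 12y) = 9
Complete the square in x and y: 7(x + 9)² -9(y - 6)² = 9 + 567 - 324 = 252
Dividing both sides by 252: (x + 9)²/36 - (y - 6)²/28 = 1
Hyperbola, center (-9, 6), transverse axis horizontal; a² = 36, b² = 28.
a = 6. Vertices at (h ± a, k).

(-15, 6) and (-3, 6)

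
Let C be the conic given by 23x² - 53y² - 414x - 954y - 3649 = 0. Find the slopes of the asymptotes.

√1219/53 and -√1219/53

Group the x- and y-terms: 23(x² - 18x) -53(y² + 18y) = 3649
Completing the square gives 23(x - 9)² -53(y + 9)² = 3649 + 1863 - 4293 = 1219.
Dividing both sides by 1219: (x - 9)²/53 - (y + 9)²/23 = 1
Hyperbola, center (9, -9), transverse axis horizontal; a² = 53, b² = 23.
For a horizontal hyperbola the asymptotes have slope ±b/a.
Here that is ±√23/√53 = ±√1219/53.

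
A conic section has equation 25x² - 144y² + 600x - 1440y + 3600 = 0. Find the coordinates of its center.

Group: 25(x² + 24x) -144(y² + 10y) = -3600
Complete the square: 25(x + 12)² -144(y + 5)² = -3600 + 3600 - 3600 = -3600
Divide through by -3600 to get (y + 5)²/25 - (x + 12)²/144 = 1.
Hyperbola with center (-12, -5).

(-12, -5)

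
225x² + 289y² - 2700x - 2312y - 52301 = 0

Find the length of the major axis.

34

225(x² - 12x) + 289(y² - 8y) = 52301
Complete the square in x and y: 225(x - 6)² + 289(y - 4)² = 52301 + 8100 + 4624 = 65025
Divide by 65025: (x - 6)²/289 + (y - 4)²/225 = 1
Ellipse, center (6, 4), major axis horizontal; a² = 289, b² = 225.
a² = 289 so a = 17; the major axis has length 2a = 34.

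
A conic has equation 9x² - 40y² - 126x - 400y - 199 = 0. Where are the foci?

Collect terms: 9(x² - 14x) -40(y² + 10y) = 199
Complete the square: 9(x - 7)² -40(y + 5)² = 199 + 441 - 1000 = -360
Divide by -360: (y + 5)²/9 - (x - 7)²/40 = 1
Hyperbola, center (7, -5), transverse axis vertical; a² = 9, b² = 40.
c² = a² + b² = 9 + 40 = 49, so c = 7.
Foci lie on the vertical axis through the center: (h, k ± c).

(7, -12) and (7, 2)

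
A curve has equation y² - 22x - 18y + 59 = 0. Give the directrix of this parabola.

x = -13/2

Only y is squared. Complete the square in y: (y - 9)² = 22(x + 1).
Vertex (-1, 9); 4p = 22 so p = 11/2. Opens right.
Directrix is the vertical line x = h − p = -1 − (11/2) = -13/2.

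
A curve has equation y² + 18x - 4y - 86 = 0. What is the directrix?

Only y is squared. Complete the square in y: (y - 2)² = -18(x - 5).
Vertex (5, 2); 4p = -18 so p = -9/2. Opens left.
Directrix is the vertical line x = h − p = 5 − (-9/2) = 19/2.

x = 19/2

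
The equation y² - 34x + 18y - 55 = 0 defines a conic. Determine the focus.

Only y is squared. Complete the square in y: (y + 9)² = 34(x + 4).
Vertex (-4, -9); 4p = 34 so p = 17/2. Opens right.
Focus is p units from the vertex along the axis: (h + p, k).

(9/2, -9)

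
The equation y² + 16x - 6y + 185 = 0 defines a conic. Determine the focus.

Only y is squared. Complete the square in y: (y - 3)² = -16(x + 11).
Vertex (-11, 3); 4p = -16 so p = -4. Opens left.
Focus is p units from the vertex along the axis: (h + p, k).

(-15, 3)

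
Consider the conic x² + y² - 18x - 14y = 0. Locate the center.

(9, 7)

Rearranging, (x² - 18x) + (y² - 14y) = 0.
Complete the square: (x - 9)² + (y - 7)² = 0 + 81 + 49 = 130
So (x - 9)² + (y - 7)² = 130.
Circle centered at (9, 7) with r² = 130.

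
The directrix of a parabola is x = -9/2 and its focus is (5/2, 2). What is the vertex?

(-1, 2)

The vertex is the midpoint between the focus and the directrix along the axis of symmetry.
Axis is horizontal (directrix is vertical). Vertex x-coordinate = (5/2 + (-9/2))/2 = -1; y-coordinate = 2.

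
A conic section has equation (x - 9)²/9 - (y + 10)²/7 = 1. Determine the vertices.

Center (9, -10). The positive term is the x-term, so the transverse axis is horizontal; a² = 9, b² = 7.
a = 3. Vertices at (h ± a, k).

(6, -10) and (12, -10)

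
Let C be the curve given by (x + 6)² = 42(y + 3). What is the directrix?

y = -27/2

Vertex (-6, -3); 4p = 42 so p = 21/2. Opens up.
Directrix is the horizontal line y = k − p = -3 − (21/2) = -27/2.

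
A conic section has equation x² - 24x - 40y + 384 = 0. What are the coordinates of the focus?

(12, 16)

Only x is squared. Complete the square in x: (x - 12)² = 40(y - 6).
Vertex (12, 6); 4p = 40 so p = 10. Opens up.
Focus is p units from the vertex along the axis: (h, k + p).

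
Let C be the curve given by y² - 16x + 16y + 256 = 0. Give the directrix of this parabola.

Only y is squared. Complete the square in y: (y + 8)² = 16(x - 12).
Vertex (12, -8); 4p = 16 so p = 4. Opens right.
Directrix is the vertical line x = h − p = 12 − (4) = 8.

x = 8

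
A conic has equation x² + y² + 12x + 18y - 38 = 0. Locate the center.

Collect terms: (x² + 12x) + (y² + 18y) = 38
Completing the square gives (x + 6)² + (y + 9)² = 38 + 36 + 81 = 155.
So (x + 6)² + (y + 9)² = 155.
Circle centered at (-6, -9) with r² = 155.

(-6, -9)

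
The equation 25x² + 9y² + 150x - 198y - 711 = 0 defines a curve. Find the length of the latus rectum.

25(x² + 6x) + 9(y² - 22y) = 711
25(x + 3)² + 9(y - 11)² = 711 + 225 + 1089 = 2025
Divide through by 2025 to get (x + 3)²/81 + (y - 11)²/225 = 1.
Ellipse, center (-3, 11), major axis vertical; a² = 225, b² = 81.
Latus rectum length = 2b²/a = 2·81/15 = 54/5.

54/5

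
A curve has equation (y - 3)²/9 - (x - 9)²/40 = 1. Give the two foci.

Center (9, 3). The positive term is the y-term, so the transverse axis is vertical; a² = 9, b² = 40.
c² = a² + b² = 9 + 40 = 49, so c = 7.
Foci lie on the vertical axis through the center: (h, k ± c).

(9, -4) and (9, 10)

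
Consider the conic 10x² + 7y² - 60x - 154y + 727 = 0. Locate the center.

10(x² - 6x) + 7(y² - 22y) = -727
Complete the square in x and y: 10(x - 3)² + 7(y - 11)² = -727 + 90 + 847 = 210
Divide by 210: (x - 3)²/21 + (y - 11)²/30 = 1
Ellipse with center (3, 11).

(3, 11)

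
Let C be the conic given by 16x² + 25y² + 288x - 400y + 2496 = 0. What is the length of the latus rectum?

16(x² + 18x) + 25(y² - 16y) = -2496
Complete the square in x and y: 16(x + 9)² + 25(y - 8)² = -2496 + 1296 + 1600 = 400
Divide by 400: (x + 9)²/25 + (y - 8)²/16 = 1
Ellipse, center (-9, 8), major axis horizontal; a² = 25, b² = 16.
Latus rectum length = 2b²/a = 2·16/5 = 32/5.

32/5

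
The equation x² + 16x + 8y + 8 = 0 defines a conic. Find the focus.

(-8, 5)

Only x is squared. Complete the square in x: (x + 8)² = -8(y - 7).
Vertex (-8, 7); 4p = -8 so p = -2. Opens down.
Focus is p units from the vertex along the axis: (h, k + p).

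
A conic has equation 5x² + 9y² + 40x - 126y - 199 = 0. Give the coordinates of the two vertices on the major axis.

(-16, 7) and (8, 7)

Rearranging, 5(x² + 8x) + 9(y² - 14y) = 199.
Complete the square: 5(x + 4)² + 9(y - 7)² = 199 + 80 + 441 = 720
Divide by 720: (x + 4)²/144 + (y - 7)²/80 = 1
Ellipse, center (-4, 7), major axis horizontal; a² = 144, b² = 80.
a = 12. Vertices at (h ± a, k).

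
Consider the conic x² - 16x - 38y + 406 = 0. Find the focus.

(8, 37/2)

Only x is squared. Complete the square in x: (x - 8)² = 38(y - 9).
Vertex (8, 9); 4p = 38 so p = 19/2. Opens up.
Focus is p units from the vertex along the axis: (h, k + p).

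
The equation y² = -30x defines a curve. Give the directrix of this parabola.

Vertex (0, 0); 4p = -30 so p = -15/2. Opens left.
Directrix is the vertical line x = h − p = 0 − (-15/2) = 15/2.

x = 15/2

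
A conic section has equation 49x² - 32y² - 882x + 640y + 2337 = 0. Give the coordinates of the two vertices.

49(x² - 18x) -32(y² - 20y) = -2337
Completing the square gives 49(x - 9)² -32(y - 10)² = -2337 + 3969 - 3200 = -1568.
Dividing both sides by -1568: (y - 10)²/49 - (x - 9)²/32 = 1
Hyperbola, center (9, 10), transverse axis vertical; a² = 49, b² = 32.
a = 7. Vertices at (h, k ± a).

(9, 3) and (9, 17)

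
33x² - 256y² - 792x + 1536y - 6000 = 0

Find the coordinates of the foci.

Rearranging, 33(x² - 24x) -256(y² - 6y) = 6000.
Complete the square: 33(x - 12)² -256(y - 3)² = 6000 + 4752 - 2304 = 8448
Dividing both sides by 8448: (x - 12)²/256 - (y - 3)²/33 = 1
Hyperbola, center (12, 3), transverse axis horizontal; a² = 256, b² = 33.
c² = a² + b² = 256 + 33 = 289, so c = 17.
Foci lie on the horizontal axis through the center: (h ± c, k).

(-5, 3) and (29, 3)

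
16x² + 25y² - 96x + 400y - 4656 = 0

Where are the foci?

(-9, -8) and (15, -8)

16(x² - 6x) + 25(y² + 16y) = 4656
16(x - 3)² + 25(y + 8)² = 4656 + 144 + 1600 = 6400
Dividing both sides by 6400: (x - 3)²/400 + (y + 8)²/256 = 1
Ellipse, center (3, -8), major axis horizontal; a² = 400, b² = 256.
c² = a² - b² = 400 - 256 = 144, so c = 12.
Foci lie on the horizontal axis through the center: (h ± c, k).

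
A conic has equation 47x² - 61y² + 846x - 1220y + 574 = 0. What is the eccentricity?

Collect terms: 47(x² + 18x) -61(y² + 20y) = -574
Completing the square gives 47(x + 9)² -61(y + 10)² = -574 + 3807 - 6100 = -2867.
Divide by -2867: (y + 10)²/47 - (x + 9)²/61 = 1
Hyperbola, center (-9, -10), transverse axis vertical; a² = 47, b² = 61.
c² = a² + b² = 108, so c = 6√3.
e = c/a = 6√3/√47 = 6√141/47.

e = 6√141/47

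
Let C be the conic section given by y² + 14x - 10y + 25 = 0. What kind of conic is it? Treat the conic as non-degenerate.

parabola

No xy term. Coefficients of x² and y² are A = 0, C = 1.
Exactly one squared variable ⇒ parabola.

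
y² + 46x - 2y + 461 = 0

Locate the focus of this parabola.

(-43/2, 1)

Only y is squared. Complete the square in y: (y - 1)² = -46(x + 10).
Vertex (-10, 1); 4p = -46 so p = -23/2. Opens left.
Focus is p units from the vertex along the axis: (h + p, k).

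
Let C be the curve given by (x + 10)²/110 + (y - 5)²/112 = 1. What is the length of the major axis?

Center (-10, 5). The larger denominator 112 sits under the y-term, so the major axis is vertical; a² = 112, b² = 110.
a² = 112 so a = 4√7; the major axis has length 2a = 8√7.

8√7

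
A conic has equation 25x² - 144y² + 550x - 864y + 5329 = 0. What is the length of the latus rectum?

288/5

Rearranging, 25(x² + 22x) -144(y² + 6y) = -5329.
Completing the square gives 25(x + 11)² -144(y + 3)² = -5329 + 3025 - 1296 = -3600.
Divide through by -3600 to get (y + 3)²/25 - (x + 11)²/144 = 1.
Hyperbola, center (-11, -3), transverse axis vertical; a² = 25, b² = 144.
Latus rectum length = 2b²/a = 2·144/5 = 288/5.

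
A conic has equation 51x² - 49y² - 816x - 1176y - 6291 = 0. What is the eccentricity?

e = 10/7

Rearranging, 51(x² - 16x) -49(y² + 24y) = 6291.
Complete the square in x and y: 51(x - 8)² -49(y + 12)² = 6291 + 3264 - 7056 = 2499
Divide by 2499: (x - 8)²/49 - (y + 12)²/51 = 1
Hyperbola, center (8, -12), transverse axis horizontal; a² = 49, b² = 51.
c² = a² + b² = 100, so c = 10.
e = c/a = 10/7.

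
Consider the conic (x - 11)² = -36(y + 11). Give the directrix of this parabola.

Vertex (11, -11); 4p = -36 so p = -9. Opens down.
Directrix is the horizontal line y = k − p = -11 − (-9) = -2.

y = -2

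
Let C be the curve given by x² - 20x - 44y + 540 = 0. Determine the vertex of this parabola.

Only x is squared. Complete the square in x: (x - 10)² = 44(y - 10).
Vertex (10, 10); 4p = 44 so p = 11. Opens up.

(10, 10)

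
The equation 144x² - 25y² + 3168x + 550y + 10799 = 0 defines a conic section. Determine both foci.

Group: 144(x² + 22x) -25(y² - 22y) = -10799
Complete the square: 144(x + 11)² -25(y - 11)² = -10799 + 17424 - 3025 = 3600
Divide through by 3600 to get (x + 11)²/25 - (y - 11)²/144 = 1.
Hyperbola, center (-11, 11), transverse axis horizontal; a² = 25, b² = 144.
c² = a² + b² = 25 + 144 = 169, so c = 13.
Foci lie on the horizontal axis through the center: (h ± c, k).

(-24, 11) and (2, 11)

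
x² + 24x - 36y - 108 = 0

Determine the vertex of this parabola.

Only x is squared. Complete the square in x: (x + 12)² = 36(y + 7).
Vertex (-12, -7); 4p = 36 so p = 9. Opens up.

(-12, -7)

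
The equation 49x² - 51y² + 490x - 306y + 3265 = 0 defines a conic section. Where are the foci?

(-5, -13) and (-5, 7)

49(x² + 10x) -51(y² + 6y) = -3265
Completing the square gives 49(x + 5)² -51(y + 3)² = -3265 + 1225 - 459 = -2499.
Divide through by -2499 to get (y + 3)²/49 - (x + 5)²/51 = 1.
Hyperbola, center (-5, -3), transverse axis vertical; a² = 49, b² = 51.
c² = a² + b² = 49 + 51 = 100, so c = 10.
Foci lie on the vertical axis through the center: (h, k ± c).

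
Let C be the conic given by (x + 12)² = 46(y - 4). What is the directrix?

Vertex (-12, 4); 4p = 46 so p = 23/2. Opens up.
Directrix is the horizontal line y = k − p = 4 − (23/2) = -15/2.

y = -15/2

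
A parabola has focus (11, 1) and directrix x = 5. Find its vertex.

The vertex is the midpoint between the focus and the directrix along the axis of symmetry.
Axis is horizontal (directrix is vertical). Vertex x-coordinate = (11 + 5)/2 = 8; y-coordinate = 1.

(8, 1)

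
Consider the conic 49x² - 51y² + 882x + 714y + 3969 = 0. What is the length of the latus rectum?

102/7

Group the x- and y-terms: 49(x² + 18x) -51(y² - 14y) = -3969
49(x + 9)² -51(y - 7)² = -3969 + 3969 - 2499 = -2499
Divide by -2499: (y - 7)²/49 - (x + 9)²/51 = 1
Hyperbola, center (-9, 7), transverse axis vertical; a² = 49, b² = 51.
Latus rectum length = 2b²/a = 2·51/7 = 102/7.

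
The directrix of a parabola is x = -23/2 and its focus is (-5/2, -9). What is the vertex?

(-7, -9)

The vertex is the midpoint between the focus and the directrix along the axis of symmetry.
Axis is horizontal (directrix is vertical). Vertex x-coordinate = (-5/2 + (-23/2))/2 = -7; y-coordinate = -9.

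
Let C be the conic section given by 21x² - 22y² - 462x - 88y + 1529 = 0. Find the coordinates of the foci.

Collect terms: 21(x² - 22x) -22(y² + 4y) = -1529
Complete the square: 21(x - 11)² -22(y + 2)² = -1529 + 2541 - 88 = 924
Divide by 924: (x - 11)²/44 - (y + 2)²/42 = 1
Hyperbola, center (11, -2), transverse axis horizontal; a² = 44, b² = 42.
c² = a² + b² = 44 + 42 = 86, so c = √86.
Foci lie on the horizontal axis through the center: (h ± c, k).

(11 - √86, -2) and (11 + √86, -2)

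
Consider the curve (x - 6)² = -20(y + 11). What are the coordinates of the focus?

(6, -16)

Vertex (6, -11); 4p = -20 so p = -5. Opens down.
Focus is p units from the vertex along the axis: (h, k + p).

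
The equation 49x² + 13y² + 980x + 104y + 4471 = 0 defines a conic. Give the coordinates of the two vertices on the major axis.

Group the x- and y-terms: 49(x² + 20x) + 13(y² + 8y) = -4471
Completing the square gives 49(x + 10)² + 13(y + 4)² = -4471 + 4900 + 208 = 637.
Divide through by 637 to get (x + 10)²/13 + (y + 4)²/49 = 1.
Ellipse, center (-10, -4), major axis vertical; a² = 49, b² = 13.
a = 7. Vertices at (h, k ± a).

(-10, -11) and (-10, 3)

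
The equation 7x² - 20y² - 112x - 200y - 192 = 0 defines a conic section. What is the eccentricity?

e = 3√15/10

Collect terms: 7(x² - 16x) -20(y² + 10y) = 192
Complete the square: 7(x - 8)² -20(y + 5)² = 192 + 448 - 500 = 140
Divide through by 140 to get (x - 8)²/20 - (y + 5)²/7 = 1.
Hyperbola, center (8, -5), transverse axis horizontal; a² = 20, b² = 7.
c² = a² + b² = 27, so c = 3√3.
e = c/a = 3√3/2√5 = 3√15/10.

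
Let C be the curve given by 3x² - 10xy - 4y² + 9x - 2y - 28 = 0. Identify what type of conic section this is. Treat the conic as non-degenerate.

hyperbola

A = 3, B = -10, C = -4.
Discriminant B² − 4AC = (-10)² − 4·3·(-4) = 148.
B² − 4AC > 0 ⇒ hyperbola.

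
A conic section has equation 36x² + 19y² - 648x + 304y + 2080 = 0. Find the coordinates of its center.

(9, -8)

Rearranging, 36(x² - 18x) + 19(y² + 16y) = -2080.
Complete the square: 36(x - 9)² + 19(y + 8)² = -2080 + 2916 + 1216 = 2052
Dividing both sides by 2052: (x - 9)²/57 + (y + 8)²/108 = 1
Ellipse with center (9, -8).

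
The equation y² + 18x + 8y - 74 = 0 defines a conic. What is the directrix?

x = 19/2

Only y is squared. Complete the square in y: (y + 4)² = -18(x - 5).
Vertex (5, -4); 4p = -18 so p = -9/2. Opens left.
Directrix is the vertical line x = h − p = 5 − (-9/2) = 19/2.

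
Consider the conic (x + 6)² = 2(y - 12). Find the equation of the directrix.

y = 23/2

Vertex (-6, 12); 4p = 2 so p = 1/2. Opens up.
Directrix is the horizontal line y = k − p = 12 − (1/2) = 23/2.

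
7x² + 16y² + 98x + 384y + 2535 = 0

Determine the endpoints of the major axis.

(-11, -12) and (-3, -12)

Group: 7(x² + 14x) + 16(y² + 24y) = -2535
7(x + 7)² + 16(y + 12)² = -2535 + 343 + 2304 = 112
Divide by 112: (x + 7)²/16 + (y + 12)²/7 = 1
Ellipse, center (-7, -12), major axis horizontal; a² = 16, b² = 7.
a = 4. Vertices at (h ± a, k).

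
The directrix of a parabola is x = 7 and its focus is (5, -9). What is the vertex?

(6, -9)

The vertex is the midpoint between the focus and the directrix along the axis of symmetry.
Axis is horizontal (directrix is vertical). Vertex x-coordinate = (5 + 7)/2 = 6; y-coordinate = -9.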